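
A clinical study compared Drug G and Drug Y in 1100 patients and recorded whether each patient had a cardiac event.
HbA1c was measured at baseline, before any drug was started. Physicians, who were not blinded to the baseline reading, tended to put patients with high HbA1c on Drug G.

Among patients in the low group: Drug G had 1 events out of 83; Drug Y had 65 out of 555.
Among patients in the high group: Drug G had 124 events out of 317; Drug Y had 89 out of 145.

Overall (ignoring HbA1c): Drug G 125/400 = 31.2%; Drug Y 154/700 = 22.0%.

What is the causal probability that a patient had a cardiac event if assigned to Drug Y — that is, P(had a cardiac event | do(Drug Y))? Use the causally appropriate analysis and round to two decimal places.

0.33

Here HbA1c is a common cause — it drives both which drug a case falls under and the outcome. The crude comparison mixes populations; the stratum-specific rates are the causally relevant ones.
Standardising Drug Y to the population HbA1c mix: 0.580·65/555 + 0.420·89/145 = 0.326.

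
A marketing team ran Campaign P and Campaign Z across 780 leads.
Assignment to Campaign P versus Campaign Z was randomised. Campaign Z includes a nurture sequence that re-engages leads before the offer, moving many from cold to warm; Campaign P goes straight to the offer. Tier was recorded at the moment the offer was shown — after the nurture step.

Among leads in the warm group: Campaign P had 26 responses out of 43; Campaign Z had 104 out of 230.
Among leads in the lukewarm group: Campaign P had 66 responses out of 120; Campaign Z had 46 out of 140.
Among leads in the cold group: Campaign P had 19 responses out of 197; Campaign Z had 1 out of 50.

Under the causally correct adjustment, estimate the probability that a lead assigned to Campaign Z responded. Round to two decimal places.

Engagement tier is downstream of the campaign. One should not condition on a consequence of treatment, so the overall rates are the right comparison.
So P(outcome | do(Campaign Z)) is just the pooled rate for Campaign Z: 151/420 = 0.360.

0.36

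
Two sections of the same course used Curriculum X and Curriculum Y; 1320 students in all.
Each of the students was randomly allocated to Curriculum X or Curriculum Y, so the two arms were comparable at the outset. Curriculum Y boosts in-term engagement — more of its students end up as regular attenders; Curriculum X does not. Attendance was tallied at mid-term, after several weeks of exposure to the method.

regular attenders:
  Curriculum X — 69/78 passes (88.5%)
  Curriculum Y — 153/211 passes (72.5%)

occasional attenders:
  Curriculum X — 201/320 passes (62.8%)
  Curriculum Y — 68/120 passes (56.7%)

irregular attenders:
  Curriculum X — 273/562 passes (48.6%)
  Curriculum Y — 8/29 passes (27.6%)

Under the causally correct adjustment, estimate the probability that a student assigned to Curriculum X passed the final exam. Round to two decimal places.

0.57

Within every mid-term attendance level Curriculum X has the higher rate, yet pooled Curriculum Y does — Simpson's reversal.
Because the teaching method influences mid-term attendance, mid-term attendance is a post-treatment mediator, not a confounder. Stratifying on it would bias the estimate; the causal effect is the crude pooled difference.
So P(outcome | do(Curriculum X)) is just the pooled rate for Curriculum X: 543/960 = 0.566.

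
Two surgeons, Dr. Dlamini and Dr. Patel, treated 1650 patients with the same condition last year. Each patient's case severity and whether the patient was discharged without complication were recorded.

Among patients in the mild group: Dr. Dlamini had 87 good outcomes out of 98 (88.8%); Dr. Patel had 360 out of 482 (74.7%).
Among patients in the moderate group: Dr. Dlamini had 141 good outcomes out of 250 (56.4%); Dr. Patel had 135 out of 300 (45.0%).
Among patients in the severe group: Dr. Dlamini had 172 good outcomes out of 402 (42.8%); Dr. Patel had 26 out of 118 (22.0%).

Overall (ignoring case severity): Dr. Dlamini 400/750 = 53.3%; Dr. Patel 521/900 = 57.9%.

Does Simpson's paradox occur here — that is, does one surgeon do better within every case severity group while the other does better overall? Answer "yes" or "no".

Within each case severity level (mild 88.8% vs 74.7%; moderate 56.4% vs 45.0%; severe 42.8% vs 22.0%), Dr. Dlamini has the higher rate every time. Pooled: 53.3% vs 57.9% — Dr. Patel has the higher rate overall. The two comparisons disagree.

yes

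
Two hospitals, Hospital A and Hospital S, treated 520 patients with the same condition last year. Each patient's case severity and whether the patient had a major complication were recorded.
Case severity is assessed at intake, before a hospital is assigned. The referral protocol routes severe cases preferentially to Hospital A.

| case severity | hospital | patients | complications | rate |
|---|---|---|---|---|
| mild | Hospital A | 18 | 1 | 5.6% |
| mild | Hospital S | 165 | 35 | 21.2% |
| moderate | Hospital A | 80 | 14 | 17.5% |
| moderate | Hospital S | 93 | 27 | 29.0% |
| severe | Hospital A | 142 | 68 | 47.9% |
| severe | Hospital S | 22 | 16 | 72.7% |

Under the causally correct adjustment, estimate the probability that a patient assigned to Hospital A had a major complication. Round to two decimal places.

0.23

The imbalance in case severity arose from how patients were allocated, not from anything the hospital did; and case severity independently affects the outcome. The pooled gap is confounded — condition on case severity.
Standardising Hospital A to the population case severity mix: 0.352·1/18 + 0.333·14/80 + 0.315·68/142 = 0.229.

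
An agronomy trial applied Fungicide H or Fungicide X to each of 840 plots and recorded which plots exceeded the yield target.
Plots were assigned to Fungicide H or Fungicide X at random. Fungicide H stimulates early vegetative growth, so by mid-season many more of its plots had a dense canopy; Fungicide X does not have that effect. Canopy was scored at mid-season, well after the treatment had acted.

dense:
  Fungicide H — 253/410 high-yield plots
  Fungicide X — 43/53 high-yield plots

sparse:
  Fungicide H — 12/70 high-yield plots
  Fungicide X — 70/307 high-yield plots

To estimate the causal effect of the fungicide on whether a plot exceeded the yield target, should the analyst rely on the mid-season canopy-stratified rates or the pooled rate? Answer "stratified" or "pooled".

The distribution of mid-season canopy is itself part of what the fungicide does — it is an intermediate outcome. Holding it fixed would remove that part of the effect; the total effect is the pooled difference.
Pooled: Fungicide H 55.2% vs Fungicide X 31.4%; Fungicide H is higher overall.

pooled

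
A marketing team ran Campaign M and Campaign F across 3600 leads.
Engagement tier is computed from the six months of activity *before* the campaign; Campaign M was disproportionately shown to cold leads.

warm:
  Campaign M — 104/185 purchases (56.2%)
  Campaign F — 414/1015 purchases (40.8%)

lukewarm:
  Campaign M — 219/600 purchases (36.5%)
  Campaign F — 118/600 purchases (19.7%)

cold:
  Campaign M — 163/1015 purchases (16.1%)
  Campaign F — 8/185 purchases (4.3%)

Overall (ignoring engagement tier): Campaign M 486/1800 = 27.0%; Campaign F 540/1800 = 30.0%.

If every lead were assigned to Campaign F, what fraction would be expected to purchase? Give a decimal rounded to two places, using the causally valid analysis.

0.22

Within every engagement tier level Campaign M has the higher rate, yet pooled Campaign F does — Simpson's reversal.
Since engagement tier is a pre-existing factor (not a product of the campaign) and it affects the outcome on its own, it is a confounder. The stratified rates, not the pooled rate, identify the causal effect.
Standardising Campaign F to the population engagement tier mix: 0.333·414/1015 + 0.333·118/600 + 0.333·8/185 = 0.216.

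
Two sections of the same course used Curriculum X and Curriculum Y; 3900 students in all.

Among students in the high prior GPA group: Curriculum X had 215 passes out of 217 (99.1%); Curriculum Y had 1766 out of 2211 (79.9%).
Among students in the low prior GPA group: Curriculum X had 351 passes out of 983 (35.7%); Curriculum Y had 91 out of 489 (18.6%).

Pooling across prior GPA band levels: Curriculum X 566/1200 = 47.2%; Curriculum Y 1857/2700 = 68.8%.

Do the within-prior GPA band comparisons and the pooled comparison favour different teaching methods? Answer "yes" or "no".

yes

Within each prior GPA band level (high prior GPA 99.1% vs 79.9%; low prior GPA 35.7% vs 18.6%), Curriculum X has the higher rate every time. Pooled: 47.2% vs 68.8% — Curriculum Y has the higher rate overall. The two comparisons disagree.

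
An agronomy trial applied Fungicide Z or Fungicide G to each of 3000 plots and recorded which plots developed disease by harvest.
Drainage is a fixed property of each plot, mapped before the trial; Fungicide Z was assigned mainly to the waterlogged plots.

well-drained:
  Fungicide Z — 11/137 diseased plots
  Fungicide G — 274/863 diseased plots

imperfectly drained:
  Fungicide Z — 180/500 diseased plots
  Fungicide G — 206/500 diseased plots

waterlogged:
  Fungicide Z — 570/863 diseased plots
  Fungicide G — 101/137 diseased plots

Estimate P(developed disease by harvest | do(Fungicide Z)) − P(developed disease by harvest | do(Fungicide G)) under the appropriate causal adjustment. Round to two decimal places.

The stratified and pooled comparisons disagree (Fungicide Z wins within each field drainage; Fungicide G wins overall), so the answer turns on the causal role of field drainage.
Field drainage satisfies the back-door criterion: it is not a descendant of the fungicide, and it blocks the spurious path from fungicide to outcome. Adjusting for it (i.e., using the within-field drainage rates) gives the causal effect.
Adjusting over the population distribution of field drainage: 0.333·(0.080−0.317) + 0.333·(0.360−0.412) + 0.333·(0.660−0.737) = -0.122.

-0.12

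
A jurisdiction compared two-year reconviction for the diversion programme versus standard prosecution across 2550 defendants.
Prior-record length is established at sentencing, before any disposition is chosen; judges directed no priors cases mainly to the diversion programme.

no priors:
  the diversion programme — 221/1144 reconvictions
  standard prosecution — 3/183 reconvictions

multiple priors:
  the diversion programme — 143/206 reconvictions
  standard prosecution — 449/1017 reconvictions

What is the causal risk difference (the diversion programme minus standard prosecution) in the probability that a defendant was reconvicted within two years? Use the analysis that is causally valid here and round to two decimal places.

The stratified and pooled comparisons disagree (standard prosecution wins within each prior-record length; the diversion programme wins overall), so the answer turns on the causal role of prior-record length.
Nothing the disposition does changes prior-record length; the imbalance is an allocation artefact. With prior-record length also predicting the outcome, the pooled figure is confounded, and the within-stratum comparison is the causal one.
Adjusting over the population distribution of prior-record length: 0.520·(0.193−0.016) + 0.480·(0.694−0.441) = +0.213.

+0.21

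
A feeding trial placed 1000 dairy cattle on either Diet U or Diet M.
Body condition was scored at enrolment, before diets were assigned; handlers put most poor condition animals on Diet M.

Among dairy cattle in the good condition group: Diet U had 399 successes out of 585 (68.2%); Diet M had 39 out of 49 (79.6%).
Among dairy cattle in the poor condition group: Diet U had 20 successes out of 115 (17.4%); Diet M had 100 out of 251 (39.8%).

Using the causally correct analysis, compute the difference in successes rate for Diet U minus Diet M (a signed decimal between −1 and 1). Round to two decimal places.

-0.15

Since starting body condition is a pre-existing factor (not a product of the diet) and it affects the outcome on its own, it is a confounder. The stratified rates, not the pooled rate, identify the causal effect.
Adjusting over the population distribution of starting body condition: 0.634·(0.682−0.796) + 0.366·(0.174−0.398) = -0.154.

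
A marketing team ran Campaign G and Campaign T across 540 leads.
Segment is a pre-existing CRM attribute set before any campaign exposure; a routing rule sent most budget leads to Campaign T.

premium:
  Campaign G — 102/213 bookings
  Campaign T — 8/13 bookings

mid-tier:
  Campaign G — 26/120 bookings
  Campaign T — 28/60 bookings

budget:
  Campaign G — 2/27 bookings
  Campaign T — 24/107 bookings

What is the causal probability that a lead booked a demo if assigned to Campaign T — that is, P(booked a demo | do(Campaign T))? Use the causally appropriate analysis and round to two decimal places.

0.47

The customer segment-specific comparison favours Campaign T throughout, but the pooled figures favour Campaign G. The question is whether to condition on customer segment.
Here customer segment is a common cause — it drives both which campaign a case falls under and the outcome. The crude comparison mixes populations; the stratum-specific rates are the causally relevant ones.
Standardising Campaign T to the population customer segment mix: 0.419·8/13 + 0.333·28/60 + 0.248·24/107 = 0.469.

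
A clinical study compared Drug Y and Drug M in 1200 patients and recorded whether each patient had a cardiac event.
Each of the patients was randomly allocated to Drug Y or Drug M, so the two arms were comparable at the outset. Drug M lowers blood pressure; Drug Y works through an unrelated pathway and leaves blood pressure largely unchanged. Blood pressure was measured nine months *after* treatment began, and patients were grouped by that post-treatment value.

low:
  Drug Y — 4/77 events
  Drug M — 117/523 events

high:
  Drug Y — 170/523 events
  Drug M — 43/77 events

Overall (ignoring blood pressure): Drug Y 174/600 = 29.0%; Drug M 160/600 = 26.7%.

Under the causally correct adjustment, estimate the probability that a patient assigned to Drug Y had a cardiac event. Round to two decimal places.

Stratifying would compare drugs among patients the drugs themselves sorted into blood pressure groups — a form of selection on an intermediate. The unconditioned pooled rates give the total causal effect.
So P(outcome | do(Drug Y)) is just the pooled rate for Drug Y: 174/600 = 0.290.

0.29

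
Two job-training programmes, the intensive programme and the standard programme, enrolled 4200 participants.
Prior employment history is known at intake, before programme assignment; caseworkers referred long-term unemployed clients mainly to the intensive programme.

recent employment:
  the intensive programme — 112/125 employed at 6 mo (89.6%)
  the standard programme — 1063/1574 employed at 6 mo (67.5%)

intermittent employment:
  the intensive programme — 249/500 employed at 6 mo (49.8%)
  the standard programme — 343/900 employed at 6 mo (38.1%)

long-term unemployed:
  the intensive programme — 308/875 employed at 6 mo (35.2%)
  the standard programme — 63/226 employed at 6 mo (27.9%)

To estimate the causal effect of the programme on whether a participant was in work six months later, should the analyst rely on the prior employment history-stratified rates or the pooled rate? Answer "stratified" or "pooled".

Within every prior employment history level the intensive programme has the higher rate, yet pooled the standard programme does — Simpson's reversal.
Prior employment history is set before the programme has any effect — it is not caused by the programme — and it independently drives the outcome. That makes it a confounder, so the causal comparison is within prior employment history levels.
Within each level — recent employment: 89.6% vs 67.5%; intermittent employment: 49.8% vs 38.1%; long-term unemployed: 35.2% vs 27.9% — the intensive programme is higher every time.

stratified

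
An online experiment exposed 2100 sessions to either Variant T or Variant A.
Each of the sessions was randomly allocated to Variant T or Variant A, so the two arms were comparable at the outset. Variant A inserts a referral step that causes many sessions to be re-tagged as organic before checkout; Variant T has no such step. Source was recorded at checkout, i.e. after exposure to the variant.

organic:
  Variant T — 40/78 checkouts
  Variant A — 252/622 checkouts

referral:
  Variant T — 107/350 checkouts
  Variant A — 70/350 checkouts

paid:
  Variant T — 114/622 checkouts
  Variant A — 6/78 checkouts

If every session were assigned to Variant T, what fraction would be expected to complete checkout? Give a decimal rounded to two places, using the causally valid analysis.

0.25

Variant T is higher inside every traffic source stratum but Variant A is higher in aggregate. Whether to stratify depends on how traffic source relates to the variant.
Because the variant influences traffic source, traffic source is a post-treatment mediator, not a confounder. Stratifying on it would bias the estimate; the causal effect is the crude pooled difference.
So P(outcome | do(Variant T)) is just the pooled rate for Variant T: 261/1050 = 0.249.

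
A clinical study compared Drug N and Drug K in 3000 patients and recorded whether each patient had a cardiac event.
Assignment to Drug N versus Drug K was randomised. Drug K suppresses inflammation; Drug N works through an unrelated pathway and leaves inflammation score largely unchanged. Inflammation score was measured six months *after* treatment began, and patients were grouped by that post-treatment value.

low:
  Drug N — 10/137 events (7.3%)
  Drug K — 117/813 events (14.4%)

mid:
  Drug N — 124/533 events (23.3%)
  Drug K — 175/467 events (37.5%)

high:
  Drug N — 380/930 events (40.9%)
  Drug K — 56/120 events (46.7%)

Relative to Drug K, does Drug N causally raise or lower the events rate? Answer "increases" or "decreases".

increases

Inflammation score is recorded after the drug and is itself shifted by it — it sits on the causal path from drug to outcome. Conditioning on a mediator would strip out part of the effect we want; the pooled comparison gives the total causal effect.
Pooled: Drug N 32.1% vs Drug K 24.9%; Drug K is lower overall.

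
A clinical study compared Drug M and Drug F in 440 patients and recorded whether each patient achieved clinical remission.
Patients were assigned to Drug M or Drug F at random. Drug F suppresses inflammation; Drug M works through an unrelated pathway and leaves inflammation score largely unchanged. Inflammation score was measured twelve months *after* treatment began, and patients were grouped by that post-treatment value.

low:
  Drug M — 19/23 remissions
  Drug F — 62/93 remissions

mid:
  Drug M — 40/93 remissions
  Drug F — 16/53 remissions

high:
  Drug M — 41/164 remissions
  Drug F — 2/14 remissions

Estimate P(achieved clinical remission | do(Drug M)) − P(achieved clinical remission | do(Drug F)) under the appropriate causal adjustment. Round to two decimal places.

Inflammation score here is a post-treatment variable shaped by the drug; conditioning on it would introduce bias rather than remove it. The overall comparison is the causal one.
The causal difference is the pooled difference: 0.357 − 0.500 = -0.143.

-0.14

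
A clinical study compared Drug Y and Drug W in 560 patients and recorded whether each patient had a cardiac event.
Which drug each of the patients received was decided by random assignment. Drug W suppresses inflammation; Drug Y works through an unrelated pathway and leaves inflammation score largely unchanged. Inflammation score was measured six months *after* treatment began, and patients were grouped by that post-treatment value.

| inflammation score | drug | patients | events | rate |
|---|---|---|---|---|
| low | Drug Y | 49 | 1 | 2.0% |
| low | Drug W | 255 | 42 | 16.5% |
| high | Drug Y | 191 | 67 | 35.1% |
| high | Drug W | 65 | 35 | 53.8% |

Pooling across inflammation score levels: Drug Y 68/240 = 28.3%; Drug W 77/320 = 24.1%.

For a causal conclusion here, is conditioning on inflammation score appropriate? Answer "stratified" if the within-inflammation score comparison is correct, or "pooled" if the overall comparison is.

Within every inflammation score level Drug Y has the lower rate, yet pooled Drug W does — Simpson's reversal.
Inflammation score is downstream of the drug. One should not condition on a consequence of treatment, so the overall rates are the right comparison.
Pooled: Drug Y 28.3% vs Drug W 24.1%; Drug W is lower overall.

pooled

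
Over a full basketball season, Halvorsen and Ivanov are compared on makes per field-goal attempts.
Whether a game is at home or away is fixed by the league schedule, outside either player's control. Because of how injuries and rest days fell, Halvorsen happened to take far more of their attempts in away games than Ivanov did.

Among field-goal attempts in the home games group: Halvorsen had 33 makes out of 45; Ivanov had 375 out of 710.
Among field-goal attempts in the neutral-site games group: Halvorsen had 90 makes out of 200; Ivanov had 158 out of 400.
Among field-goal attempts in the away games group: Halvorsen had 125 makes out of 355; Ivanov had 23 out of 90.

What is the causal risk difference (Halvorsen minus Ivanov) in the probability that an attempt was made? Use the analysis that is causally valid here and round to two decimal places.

Halvorsen is higher inside every game venue stratum but Ivanov is higher in aggregate. Whether to stratify depends on how game venue relates to the player.
Nothing the player does changes game venue; the imbalance is an allocation artefact. With game venue also predicting the outcome, the pooled figure is confounded, and the within-stratum comparison is the causal one.
Adjusting over the population distribution of game venue: 0.419·(0.733−0.528) + 0.333·(0.450−0.395) + 0.247·(0.352−0.256) = +0.128.

+0.13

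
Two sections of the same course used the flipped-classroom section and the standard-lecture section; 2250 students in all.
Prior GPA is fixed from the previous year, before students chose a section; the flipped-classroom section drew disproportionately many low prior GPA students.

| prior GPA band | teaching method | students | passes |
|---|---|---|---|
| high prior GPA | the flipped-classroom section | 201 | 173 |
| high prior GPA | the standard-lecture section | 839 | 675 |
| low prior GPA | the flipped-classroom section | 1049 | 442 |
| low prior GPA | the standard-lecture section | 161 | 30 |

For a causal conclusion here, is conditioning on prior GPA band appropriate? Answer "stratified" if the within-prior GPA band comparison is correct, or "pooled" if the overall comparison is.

stratified

Within every prior GPA band level the flipped-classroom section has the higher rate, yet pooled the standard-lecture section does — Simpson's reversal.
The imbalance in prior GPA band arose from how students were allocated, not from anything the teaching method did; and prior GPA band independently affects the outcome. The pooled gap is confounded — condition on prior GPA band.
Within each level — high prior GPA: 86.1% vs 80.5%; low prior GPA: 42.1% vs 18.6% — the flipped-classroom section is higher every time.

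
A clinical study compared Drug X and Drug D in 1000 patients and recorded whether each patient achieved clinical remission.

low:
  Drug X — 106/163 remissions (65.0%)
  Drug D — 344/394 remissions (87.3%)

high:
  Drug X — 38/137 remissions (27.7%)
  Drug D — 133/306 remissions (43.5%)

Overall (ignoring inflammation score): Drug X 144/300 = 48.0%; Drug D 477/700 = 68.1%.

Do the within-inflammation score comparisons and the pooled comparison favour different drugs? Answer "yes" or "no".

no

Within each inflammation score level (low 65.0% vs 87.3%; high 27.7% vs 43.5%), Drug D has the higher rate every time. Pooled: 48.0% vs 68.1% — Drug D has the higher rate overall. They agree.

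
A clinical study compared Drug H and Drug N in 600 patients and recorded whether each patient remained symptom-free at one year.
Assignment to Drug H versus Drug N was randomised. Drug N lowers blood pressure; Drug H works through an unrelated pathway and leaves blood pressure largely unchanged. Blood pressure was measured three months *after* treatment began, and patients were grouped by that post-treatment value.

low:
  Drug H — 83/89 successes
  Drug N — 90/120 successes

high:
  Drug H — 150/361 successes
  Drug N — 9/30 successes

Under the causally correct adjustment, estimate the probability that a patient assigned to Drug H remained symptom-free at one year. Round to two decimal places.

Drug H is higher inside every blood pressure stratum but Drug N is higher in aggregate. Whether to stratify depends on how blood pressure relates to the drug.
Blood pressure here is a post-treatment variable shaped by the drug; conditioning on it would introduce bias rather than remove it. The overall comparison is the causal one.
So P(outcome | do(Drug H)) is just the pooled rate for Drug H: 233/450 = 0.518.

0.52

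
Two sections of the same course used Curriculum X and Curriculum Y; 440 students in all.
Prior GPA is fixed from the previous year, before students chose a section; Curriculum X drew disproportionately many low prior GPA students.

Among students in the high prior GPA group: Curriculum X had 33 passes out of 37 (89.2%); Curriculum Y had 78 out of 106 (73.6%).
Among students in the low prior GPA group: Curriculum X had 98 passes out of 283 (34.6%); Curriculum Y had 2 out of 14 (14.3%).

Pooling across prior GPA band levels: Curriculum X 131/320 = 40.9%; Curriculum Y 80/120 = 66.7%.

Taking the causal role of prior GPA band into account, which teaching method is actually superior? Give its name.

The imbalance in prior GPA band arose from how students were allocated, not from anything the teaching method did; and prior GPA band independently affects the outcome. The pooled gap is confounded — condition on prior GPA band.
Within each level — high prior GPA: 89.2% vs 73.6%; low prior GPA: 34.6% vs 14.3% — Curriculum X is higher every time.

Curriculum X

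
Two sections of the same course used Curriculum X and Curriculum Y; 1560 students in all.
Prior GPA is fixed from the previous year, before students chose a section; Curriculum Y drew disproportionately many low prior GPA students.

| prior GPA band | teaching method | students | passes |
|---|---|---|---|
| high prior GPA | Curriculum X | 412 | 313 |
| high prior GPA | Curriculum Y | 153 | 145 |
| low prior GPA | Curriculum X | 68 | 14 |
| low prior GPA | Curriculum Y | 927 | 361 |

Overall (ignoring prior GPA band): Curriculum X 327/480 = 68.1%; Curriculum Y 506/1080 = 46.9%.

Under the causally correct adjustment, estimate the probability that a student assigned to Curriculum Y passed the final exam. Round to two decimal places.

Prior GPA band satisfies the back-door criterion: it is not a descendant of the teaching method, and it blocks the spurious path from teaching method to outcome. Adjusting for it (i.e., using the within-prior GPA band rates) gives the causal effect.
Standardising Curriculum Y to the population prior GPA band mix: 0.362·145/153 + 0.638·361/927 = 0.592.

0.59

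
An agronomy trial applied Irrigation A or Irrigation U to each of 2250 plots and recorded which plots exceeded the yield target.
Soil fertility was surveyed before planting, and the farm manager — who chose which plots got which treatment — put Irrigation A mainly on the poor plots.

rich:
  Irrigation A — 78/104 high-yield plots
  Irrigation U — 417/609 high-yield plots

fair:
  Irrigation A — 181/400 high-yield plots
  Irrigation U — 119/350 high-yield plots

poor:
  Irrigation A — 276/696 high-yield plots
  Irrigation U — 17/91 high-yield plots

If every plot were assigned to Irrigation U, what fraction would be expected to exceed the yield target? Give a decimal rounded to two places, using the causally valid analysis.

The stratified and pooled comparisons disagree (Irrigation A wins within each soil fertility; Irrigation U wins overall), so the answer turns on the causal role of soil fertility.
Since soil fertility is a pre-existing factor (not a product of the irrigation) and it affects the outcome on its own, it is a confounder. The stratified rates, not the pooled rate, identify the causal effect.
Standardising Irrigation U to the population soil fertility mix: 0.317·417/609 + 0.333·119/350 + 0.350·17/91 = 0.396.

0.40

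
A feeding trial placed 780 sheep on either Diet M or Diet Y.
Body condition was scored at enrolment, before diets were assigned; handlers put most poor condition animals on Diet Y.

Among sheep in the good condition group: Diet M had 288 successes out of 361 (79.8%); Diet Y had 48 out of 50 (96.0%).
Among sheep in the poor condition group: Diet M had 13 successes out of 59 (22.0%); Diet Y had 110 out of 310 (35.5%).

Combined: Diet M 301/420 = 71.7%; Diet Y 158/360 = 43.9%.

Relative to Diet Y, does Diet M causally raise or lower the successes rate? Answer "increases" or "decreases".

Diet Y is higher inside every starting body condition stratum but Diet M is higher in aggregate. Whether to stratify depends on how starting body condition relates to the diet.
Starting body condition is set before the diet has any effect — it is not caused by the diet — and it independently drives the outcome. That makes it a confounder, so the causal comparison is within starting body condition levels.
Within each level — good condition: 79.8% vs 96.0%; poor condition: 22.0% vs 35.5% — Diet Y is higher every time.

decreases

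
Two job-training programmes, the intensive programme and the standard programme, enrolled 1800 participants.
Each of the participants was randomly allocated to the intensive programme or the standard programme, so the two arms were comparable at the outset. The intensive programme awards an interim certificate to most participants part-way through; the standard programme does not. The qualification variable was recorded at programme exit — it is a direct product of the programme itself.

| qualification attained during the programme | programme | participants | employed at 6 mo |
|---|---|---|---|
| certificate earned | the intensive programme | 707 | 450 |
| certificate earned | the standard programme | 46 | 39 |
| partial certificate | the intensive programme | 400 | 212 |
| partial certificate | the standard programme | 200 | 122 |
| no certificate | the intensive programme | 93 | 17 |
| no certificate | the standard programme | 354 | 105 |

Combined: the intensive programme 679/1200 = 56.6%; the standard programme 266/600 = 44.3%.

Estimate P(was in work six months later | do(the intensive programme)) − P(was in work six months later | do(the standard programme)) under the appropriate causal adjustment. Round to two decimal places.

Within every qualification attained during the programme level the standard programme has the higher rate, yet pooled the intensive programme does — Simpson's reversal.
Qualification attained during the programme is recorded after the programme and is itself shifted by it — it sits on the causal path from programme to outcome. Conditioning on a mediator would strip out part of the effect we want; the pooled comparison gives the total causal effect.
The causal difference is the pooled difference: 0.566 − 0.443 = +0.122.

+0.12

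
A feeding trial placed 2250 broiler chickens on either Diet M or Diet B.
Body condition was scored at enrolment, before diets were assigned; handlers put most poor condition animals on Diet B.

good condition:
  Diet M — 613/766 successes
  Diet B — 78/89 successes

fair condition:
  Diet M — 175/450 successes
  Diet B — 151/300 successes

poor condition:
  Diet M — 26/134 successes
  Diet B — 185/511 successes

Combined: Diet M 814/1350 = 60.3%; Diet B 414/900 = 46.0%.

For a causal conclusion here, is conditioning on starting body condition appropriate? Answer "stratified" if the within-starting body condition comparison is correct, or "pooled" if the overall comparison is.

Here starting body condition is a common cause — it drives both which diet a case falls under and the outcome. The crude comparison mixes populations; the stratum-specific rates are the causally relevant ones.
Within each level — good condition: 80.0% vs 87.6%; fair condition: 38.9% vs 50.3%; poor condition: 19.4% vs 36.2% — Diet B is higher every time.

stratified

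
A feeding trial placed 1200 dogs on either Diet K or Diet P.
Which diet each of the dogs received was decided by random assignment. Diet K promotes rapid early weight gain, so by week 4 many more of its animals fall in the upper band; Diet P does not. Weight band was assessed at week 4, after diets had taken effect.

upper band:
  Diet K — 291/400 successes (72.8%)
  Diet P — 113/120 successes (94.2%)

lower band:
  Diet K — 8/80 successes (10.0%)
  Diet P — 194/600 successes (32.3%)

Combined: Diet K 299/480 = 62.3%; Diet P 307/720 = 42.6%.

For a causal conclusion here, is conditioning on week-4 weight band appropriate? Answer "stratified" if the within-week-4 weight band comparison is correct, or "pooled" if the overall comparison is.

Because the diet influences week-4 weight band, week-4 weight band is a post-treatment mediator, not a confounder. Stratifying on it would bias the estimate; the causal effect is the crude pooled difference.
Pooled: Diet K 62.3% vs Diet P 42.6%; Diet K is higher overall.

pooled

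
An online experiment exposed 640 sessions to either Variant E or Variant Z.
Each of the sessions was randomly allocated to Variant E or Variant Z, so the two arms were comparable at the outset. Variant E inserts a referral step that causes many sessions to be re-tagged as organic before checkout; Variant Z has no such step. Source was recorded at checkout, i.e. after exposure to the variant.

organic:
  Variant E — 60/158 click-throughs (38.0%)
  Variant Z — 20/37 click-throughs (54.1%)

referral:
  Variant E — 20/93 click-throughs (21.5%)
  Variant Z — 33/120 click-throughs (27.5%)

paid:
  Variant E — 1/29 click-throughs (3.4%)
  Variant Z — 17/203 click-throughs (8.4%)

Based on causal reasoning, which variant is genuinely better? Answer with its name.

Variant E

Variant Z is higher inside every traffic source stratum but Variant E is higher in aggregate. Whether to stratify depends on how traffic source relates to the variant.
The distribution of traffic source is itself part of what the variant does — it is an intermediate outcome. Holding it fixed would remove that part of the effect; the total effect is the pooled difference.
Pooled: Variant E 28.9% vs Variant Z 19.4%; Variant E is higher overall.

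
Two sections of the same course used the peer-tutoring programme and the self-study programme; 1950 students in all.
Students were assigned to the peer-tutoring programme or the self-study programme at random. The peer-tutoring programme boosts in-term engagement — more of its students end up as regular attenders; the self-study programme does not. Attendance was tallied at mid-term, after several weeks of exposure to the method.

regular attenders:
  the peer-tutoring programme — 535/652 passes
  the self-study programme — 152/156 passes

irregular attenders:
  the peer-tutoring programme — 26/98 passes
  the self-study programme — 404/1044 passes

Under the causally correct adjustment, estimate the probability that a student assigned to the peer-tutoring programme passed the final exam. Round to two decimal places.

Stratifying would compare teaching methods among students the teaching methods themselves sorted into mid-term attendance groups — a form of selection on an intermediate. The unconditioned pooled rates give the total causal effect.
So P(outcome | do(the peer-tutoring programme)) is just the pooled rate for the peer-tutoring programme: 561/750 = 0.748.

0.75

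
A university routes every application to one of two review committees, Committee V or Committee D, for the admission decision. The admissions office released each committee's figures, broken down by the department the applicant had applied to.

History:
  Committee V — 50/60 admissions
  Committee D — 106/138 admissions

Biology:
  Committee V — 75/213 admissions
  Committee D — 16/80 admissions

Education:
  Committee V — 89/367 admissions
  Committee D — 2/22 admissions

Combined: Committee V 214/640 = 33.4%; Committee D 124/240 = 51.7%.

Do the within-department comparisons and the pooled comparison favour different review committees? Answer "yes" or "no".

yes

Within each department level (History 83.3% vs 76.8%; Biology 35.2% vs 20.0%; Education 24.3% vs 9.1%), Committee V has the higher rate every time. Pooled: 33.4% vs 51.7% — Committee D has the higher rate overall. The two comparisons disagree.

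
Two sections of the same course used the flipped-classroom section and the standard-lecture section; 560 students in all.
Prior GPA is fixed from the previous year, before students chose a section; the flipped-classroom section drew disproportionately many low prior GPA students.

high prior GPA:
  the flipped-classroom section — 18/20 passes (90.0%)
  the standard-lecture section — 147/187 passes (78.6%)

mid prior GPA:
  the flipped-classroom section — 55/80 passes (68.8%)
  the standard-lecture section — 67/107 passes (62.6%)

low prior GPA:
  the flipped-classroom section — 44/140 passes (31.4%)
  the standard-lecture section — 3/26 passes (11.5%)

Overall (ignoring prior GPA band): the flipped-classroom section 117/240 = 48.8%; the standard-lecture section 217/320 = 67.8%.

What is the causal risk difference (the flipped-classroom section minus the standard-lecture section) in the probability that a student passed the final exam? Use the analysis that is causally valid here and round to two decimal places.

the flipped-classroom section is higher inside every prior GPA band stratum but the standard-lecture section is higher in aggregate. Whether to stratify depends on how prior GPA band relates to the teaching method.
Nothing the teaching method does changes prior GPA band; the imbalance is an allocation artefact. With prior GPA band also predicting the outcome, the pooled figure is confounded, and the within-stratum comparison is the causal one.
Adjusting over the population distribution of prior GPA band: 0.370·(0.900−0.786) + 0.334·(0.688−0.626) + 0.296·(0.314−0.115) = +0.122.

+0.12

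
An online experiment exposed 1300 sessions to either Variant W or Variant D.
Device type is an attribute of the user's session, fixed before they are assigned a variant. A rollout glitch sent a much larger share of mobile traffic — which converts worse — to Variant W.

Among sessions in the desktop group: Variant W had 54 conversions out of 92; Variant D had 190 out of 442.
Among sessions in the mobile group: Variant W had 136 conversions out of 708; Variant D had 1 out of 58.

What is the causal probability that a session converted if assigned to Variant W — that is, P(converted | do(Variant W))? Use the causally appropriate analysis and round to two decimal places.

0.35

Device type is set before the variant has any effect — it is not caused by the variant — and it independently drives the outcome. That makes it a confounder, so the causal comparison is within device type levels.
Standardising Variant W to the population device type mix: 0.411·54/92 + 0.589·136/708 = 0.354.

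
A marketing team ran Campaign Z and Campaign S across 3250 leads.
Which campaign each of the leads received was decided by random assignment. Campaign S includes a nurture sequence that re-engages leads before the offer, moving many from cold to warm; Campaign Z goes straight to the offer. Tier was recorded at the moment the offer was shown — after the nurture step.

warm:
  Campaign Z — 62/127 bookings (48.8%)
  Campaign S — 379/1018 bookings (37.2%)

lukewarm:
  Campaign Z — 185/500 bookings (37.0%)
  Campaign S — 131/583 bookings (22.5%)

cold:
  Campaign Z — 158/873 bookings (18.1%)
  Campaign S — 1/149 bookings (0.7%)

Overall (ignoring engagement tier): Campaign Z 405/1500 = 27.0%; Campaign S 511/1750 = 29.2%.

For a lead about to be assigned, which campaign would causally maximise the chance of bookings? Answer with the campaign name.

Campaign S

The stratified and pooled comparisons disagree (Campaign Z wins within each engagement tier; Campaign S wins overall), so the answer turns on the causal role of engagement tier.
Engagement tier lies on the pathway campaign → engagement tier → outcome, so adjusting for it blocks the indirect effect. For the total causal effect of campaign, use the unadjusted pooled rates.
Pooled: Campaign Z 27.0% vs Campaign S 29.2%; Campaign S is higher overall.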